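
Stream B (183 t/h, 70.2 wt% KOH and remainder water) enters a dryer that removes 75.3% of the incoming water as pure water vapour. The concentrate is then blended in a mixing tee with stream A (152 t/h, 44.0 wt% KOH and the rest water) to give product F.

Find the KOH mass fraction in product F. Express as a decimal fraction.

Vapour removed = 0.753×0.298×183 = 41.064 t/h; concentrate = 141.94 t/h.
KOH reaching the mixer = 128.47 (from concentrate) + 152×0.440 = 195.35 t/h.
Product flow = 141.94 + 152 = 293.94 t/h; KOH fraction = 0.665.

0.665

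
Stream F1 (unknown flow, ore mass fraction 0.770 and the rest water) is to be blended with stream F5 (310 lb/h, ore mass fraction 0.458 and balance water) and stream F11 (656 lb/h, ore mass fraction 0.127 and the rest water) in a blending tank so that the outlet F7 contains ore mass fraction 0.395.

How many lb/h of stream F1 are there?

416.7 lb/h

Let F1 be the unknown flow. Total out = 966 + F1.
ore balance: 225.29 + 0.770·F1 = 0.395·(966 + F1)
(0.770 − 0.395)·F1 = 0.395×966 − 225.29 = 156.28
F1 = 156.28 / 0.375 = 416.74 lb/h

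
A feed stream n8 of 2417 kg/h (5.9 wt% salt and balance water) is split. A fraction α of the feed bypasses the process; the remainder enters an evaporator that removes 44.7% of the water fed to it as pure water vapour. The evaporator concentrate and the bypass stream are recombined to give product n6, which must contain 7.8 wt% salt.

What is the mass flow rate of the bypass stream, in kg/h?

All 2417×0.059 = 142.6 kg/h of salt reaches n6, so n6 = 142.6/0.078 = 1828.2 kg/h and vapour = 588.76 kg/h.
The evaporator receives (1−α)·2417 of feed at 0.941 water and removes 0.447 of that water:
0.447×0.941×(1−α)×2417 = 588.76
(1−α) = 588.76/1016.7 = 0.5791;  α = 0.4209.
Bypass flow = 0.4209×2417 = 1017.3 kg/h.

1017 kg/h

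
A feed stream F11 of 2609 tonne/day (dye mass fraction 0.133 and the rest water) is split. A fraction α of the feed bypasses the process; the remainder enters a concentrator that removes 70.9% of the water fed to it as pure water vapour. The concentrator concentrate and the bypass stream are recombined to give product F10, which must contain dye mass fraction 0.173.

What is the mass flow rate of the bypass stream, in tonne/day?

1628 tonne/day

All 2609×0.133 = 347 tonne/day of dye reaches F10, so F10 = 347/0.173 = 2005.8 tonne/day and vapour = 603.24 tonne/day.
The evaporator receives (1−α)·2609 of feed at 0.867 water and removes 0.709 of that water:
0.709×0.867×(1−α)×2609 = 603.24
(1−α) = 603.24/1603.8 = 0.3761;  α = 0.6239.
Bypass flow = 0.6239×2609 = 1627.7 tonne/day.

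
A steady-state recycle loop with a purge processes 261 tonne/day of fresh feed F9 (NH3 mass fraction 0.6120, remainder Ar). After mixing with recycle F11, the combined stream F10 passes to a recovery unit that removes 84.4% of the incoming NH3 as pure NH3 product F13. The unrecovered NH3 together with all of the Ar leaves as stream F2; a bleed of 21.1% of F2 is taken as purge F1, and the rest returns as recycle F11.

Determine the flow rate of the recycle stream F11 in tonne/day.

Ar enters only via F9 and leaves only via the purge: 261×0.388 = 0.211×(Ar in F2), and the recovery unit passes all Ar, so Ar in F10 = Ar in F2 = 479.94 tonne/day.
NH3 in F10: m_A = 261×0.612 + (1−0.211)·(1−0.844)·m_A, so m_A = 159.73/0.8769 = 182.15 tonne/day.
F2 = (1−0.844)×182.15 + 479.94 = 508.36 tonne/day.
Recycle F11 = (1−0.211)×508.36 = 401.1 tonne/day.

401.1 tonne/day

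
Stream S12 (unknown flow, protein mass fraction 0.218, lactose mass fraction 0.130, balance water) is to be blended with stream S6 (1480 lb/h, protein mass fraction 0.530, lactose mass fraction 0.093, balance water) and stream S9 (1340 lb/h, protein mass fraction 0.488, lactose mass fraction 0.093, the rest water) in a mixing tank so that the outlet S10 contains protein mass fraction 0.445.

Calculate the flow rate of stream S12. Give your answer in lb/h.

Let S12 be the unknown flow. Total out = 2820 + S12.
protein balance: 1438.3 + 0.218·S12 = 0.445·(2820 + S12)
(0.218 − 0.445)·S12 = 0.445×2820 − 1438.3 = -183.42
S12 = -183.42 / -0.227 = 808.02 lb/h

808 lb/h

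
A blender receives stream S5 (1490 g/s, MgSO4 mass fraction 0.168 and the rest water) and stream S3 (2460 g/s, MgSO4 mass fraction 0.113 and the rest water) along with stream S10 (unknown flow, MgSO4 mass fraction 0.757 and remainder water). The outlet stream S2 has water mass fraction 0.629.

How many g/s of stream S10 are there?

Let S10 be the unknown flow. Total out = 3950 + S10.
water balance: 3421.7 + 0.243·S10 = 0.629·(3950 + S10)
(0.243 − 0.629)·S10 = 0.629×3950 − 3421.7 = -937.15
S10 = -937.15 / -0.386 = 2427.8 g/s

2428 g/s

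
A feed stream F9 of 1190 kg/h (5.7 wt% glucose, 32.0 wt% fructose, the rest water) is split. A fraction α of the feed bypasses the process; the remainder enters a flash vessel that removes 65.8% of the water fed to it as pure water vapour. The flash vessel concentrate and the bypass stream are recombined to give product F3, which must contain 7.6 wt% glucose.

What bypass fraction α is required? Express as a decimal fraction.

All 1190×0.057 = 67.83 kg/h of glucose reaches F3, so F3 = 67.83/0.076 = 892.5 kg/h and vapour = 297.5 kg/h.
The evaporator receives (1−α)·1190 of feed at 0.623 water and removes 0.658 of that water:
0.658×0.623×(1−α)×1190 = 297.5
(1−α) = 297.5/487.82 = 0.6099;  α = 0.3901.

0.390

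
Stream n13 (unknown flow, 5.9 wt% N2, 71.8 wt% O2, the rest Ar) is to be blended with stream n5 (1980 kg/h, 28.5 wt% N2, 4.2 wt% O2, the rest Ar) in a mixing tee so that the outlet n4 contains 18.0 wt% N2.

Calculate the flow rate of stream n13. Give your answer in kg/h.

Let n13 be the unknown flow. Total out = 1980 + n13.
N2 balance: 564.3 + 0.059·n13 = 0.180·(1980 + n13)
(0.059 − 0.180)·n13 = 0.180×1980 − 564.3 = -207.9
n13 = -207.9 / -0.121 = 1718.2 kg/h

1718 kg/h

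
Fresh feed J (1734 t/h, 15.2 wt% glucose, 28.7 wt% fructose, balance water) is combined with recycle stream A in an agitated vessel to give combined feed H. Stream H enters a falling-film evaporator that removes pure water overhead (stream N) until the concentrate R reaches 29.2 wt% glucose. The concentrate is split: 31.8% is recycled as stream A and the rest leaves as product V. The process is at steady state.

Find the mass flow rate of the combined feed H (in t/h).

2155 t/h

Overall glucose balance (none leaves overhead): glucose in fresh feed = glucose in product, i.e. 1734×0.152 = (1−0.318)·R·0.292.
R = 263.57/(0.292×0.682) = 1323.5 t/h.
Recycle A = 0.318×1323.5 = 420.87 t/h.
Combined feed H = 1734 + 420.87 = 2154.9 t/h.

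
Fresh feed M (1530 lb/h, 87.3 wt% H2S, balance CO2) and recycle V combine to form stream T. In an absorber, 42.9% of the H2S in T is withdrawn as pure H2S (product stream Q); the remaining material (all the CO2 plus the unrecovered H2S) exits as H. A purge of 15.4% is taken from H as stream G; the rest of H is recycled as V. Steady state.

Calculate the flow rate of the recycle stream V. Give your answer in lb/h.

2316 lb/h

CO2 enters only via M and leaves only via the purge: 1530×0.127 = 0.154×(CO2 in H), and the absorber passes all CO2, so CO2 in T = CO2 in H = 1261.8 lb/h.
H2S in T: m_A = 1530×0.873 + (1−0.154)·(1−0.429)·m_A, so m_A = 1335.7/0.5169 = 2583.9 lb/h.
H = (1−0.429)×2583.9 + 1261.8 = 2737.1 lb/h.
Recycle V = (1−0.154)×2737.1 = 2315.6 lb/h.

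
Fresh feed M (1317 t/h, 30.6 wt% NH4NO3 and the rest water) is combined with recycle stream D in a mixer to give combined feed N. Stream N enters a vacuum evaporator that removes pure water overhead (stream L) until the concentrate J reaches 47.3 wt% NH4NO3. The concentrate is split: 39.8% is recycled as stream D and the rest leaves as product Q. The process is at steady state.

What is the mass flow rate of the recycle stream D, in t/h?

563.3 t/h

Overall NH4NO3 balance (none leaves overhead): NH4NO3 in fresh feed = NH4NO3 in product, i.e. 1317×0.306 = (1−0.398)·J·0.473.
J = 403/(0.473×0.602) = 1415.3 t/h.
Recycle D = 0.398×1415.3 = 563.29 t/h.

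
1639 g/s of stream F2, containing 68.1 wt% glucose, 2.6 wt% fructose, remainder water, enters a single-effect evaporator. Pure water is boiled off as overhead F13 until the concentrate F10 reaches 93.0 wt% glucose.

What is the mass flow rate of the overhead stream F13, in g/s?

438.8 g/s

glucose is conserved: 1639×0.681 = 1116.2 g/s all reports to the concentrate.
Concentrate = 1116.2/(target fraction) = 1200.2 g/s.
Overhead = 1639 − 1200.2 = 438.83 g/s.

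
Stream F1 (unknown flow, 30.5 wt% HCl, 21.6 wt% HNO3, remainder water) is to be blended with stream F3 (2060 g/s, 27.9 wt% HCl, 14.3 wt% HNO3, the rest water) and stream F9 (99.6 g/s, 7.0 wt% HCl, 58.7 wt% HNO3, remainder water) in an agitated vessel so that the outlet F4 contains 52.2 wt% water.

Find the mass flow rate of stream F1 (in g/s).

Let F1 be the unknown flow. Total out = 2159.6 + F1.
water balance: 1224.8 + 0.479·F1 = 0.522·(2159.6 + F1)
(0.479 − 0.522)·F1 = 0.522×2159.6 − 1224.8 = -97.532
F1 = -97.532 / -0.043 = 2268.2 g/s

2268 g/s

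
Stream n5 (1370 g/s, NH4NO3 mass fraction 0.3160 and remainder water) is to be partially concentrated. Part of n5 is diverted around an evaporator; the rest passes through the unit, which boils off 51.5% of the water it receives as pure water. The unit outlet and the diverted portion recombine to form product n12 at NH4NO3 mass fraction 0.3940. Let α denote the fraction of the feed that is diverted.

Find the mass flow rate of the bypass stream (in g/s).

All 1370×0.316 = 432.92 g/s of NH4NO3 reaches n12, so n12 = 432.92/0.394 = 1098.8 g/s and vapour = 271.22 g/s.
The evaporator receives (1−α)·1370 of feed at 0.684 water and removes 0.515 of that water:
0.515×0.684×(1−α)×1370 = 271.22
(1−α) = 271.22/482.6 = 0.5620;  α = 0.4380.
Bypass flow = 0.4380×1370 = 600.06 g/s.

600.1 g/s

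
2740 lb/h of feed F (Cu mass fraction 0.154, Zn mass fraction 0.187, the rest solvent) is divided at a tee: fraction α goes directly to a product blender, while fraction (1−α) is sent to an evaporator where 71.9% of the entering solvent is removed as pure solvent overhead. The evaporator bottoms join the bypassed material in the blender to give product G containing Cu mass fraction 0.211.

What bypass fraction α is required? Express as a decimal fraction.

All 2740×0.154 = 421.96 lb/h of Cu reaches G, so G = 421.96/0.211 = 1999.8 lb/h and vapour = 740.19 lb/h.
The evaporator receives (1−α)·2740 of feed at 0.659 solvent and removes 0.719 of that solvent:
0.719×0.659×(1−α)×2740 = 740.19
(1−α) = 740.19/1298.3 = 0.5701;  α = 0.4299.

0.430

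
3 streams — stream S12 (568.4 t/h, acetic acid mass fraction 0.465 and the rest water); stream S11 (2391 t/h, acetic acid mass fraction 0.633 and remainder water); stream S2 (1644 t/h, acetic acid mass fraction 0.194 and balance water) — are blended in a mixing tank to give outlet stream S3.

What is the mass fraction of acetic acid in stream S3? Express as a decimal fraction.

Total flow out = 568.4 + 2391 + 1644 = 4603.4 t/h.
acetic acid in = 568.4×0.465 + 2391×0.633 + 1644×0.194 = 2096.7 t/h.
acetic acid mass fraction in S3 = 2096.7/4603.4 = 0.455.

0.455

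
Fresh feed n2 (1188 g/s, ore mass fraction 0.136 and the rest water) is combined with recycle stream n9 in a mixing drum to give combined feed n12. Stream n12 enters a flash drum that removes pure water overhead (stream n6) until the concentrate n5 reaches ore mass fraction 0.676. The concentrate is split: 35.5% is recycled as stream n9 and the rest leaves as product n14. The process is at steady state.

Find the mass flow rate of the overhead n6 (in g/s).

949 g/s

Overall ore balance (none leaves overhead): ore in fresh feed = ore in product, i.e. 1188×0.136 = (1−0.355)·n5·0.676.
n5 = 161.57/(0.676×0.645) = 370.55 g/s.
Recycle n9 = 0.355×370.55 = 131.55 g/s.
Combined feed n12 = 1188 + 131.55 = 1319.5 g/s.
Overhead n6 = n12 − n5 = 1319.5 − 370.55 = 948.99 g/s.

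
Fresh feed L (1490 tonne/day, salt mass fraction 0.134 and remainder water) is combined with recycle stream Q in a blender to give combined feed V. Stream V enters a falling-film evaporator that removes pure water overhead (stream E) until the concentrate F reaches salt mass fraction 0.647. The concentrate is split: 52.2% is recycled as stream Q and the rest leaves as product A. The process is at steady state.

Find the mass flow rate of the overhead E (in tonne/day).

Overall salt balance (none leaves overhead): salt in fresh feed = salt in product, i.e. 1490×0.134 = (1−0.522)·F·0.647.
F = 199.66/(0.647×0.478) = 645.59 tonne/day.
Recycle Q = 0.522×645.59 = 337 tonne/day.
Combined feed V = 1490 + 337 = 1827 tonne/day.
Overhead E = V − F = 1827 − 645.59 = 1181.4 tonne/day.

1181 tonne/day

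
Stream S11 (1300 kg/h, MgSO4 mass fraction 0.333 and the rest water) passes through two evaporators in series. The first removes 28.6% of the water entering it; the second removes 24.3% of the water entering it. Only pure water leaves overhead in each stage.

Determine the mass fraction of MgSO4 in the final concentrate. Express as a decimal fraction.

water in feed = 1300×0.667 = 867.1 kg/h.
After stage 1: water left = (1−0.286)×867.1 = 619.11; stream total = 1052 kg/h.
After stage 2: water left = (1−0.243)×619.11 = 468.67; final concentrate = 901.57 kg/h.
MgSO4 fraction = 432.9/901.57 = 0.480.

0.480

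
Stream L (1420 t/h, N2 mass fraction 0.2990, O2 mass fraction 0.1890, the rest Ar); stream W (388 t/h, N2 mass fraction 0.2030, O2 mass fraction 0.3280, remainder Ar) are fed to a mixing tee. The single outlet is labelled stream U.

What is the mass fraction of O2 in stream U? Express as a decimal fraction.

0.2188

Total flow out = 1420 + 388 = 1808 t/h.
O2 in = 1420×0.189 + 388×0.328 = 395.64 t/h.
O2 mass fraction in U = 395.64/1808 = 0.2188.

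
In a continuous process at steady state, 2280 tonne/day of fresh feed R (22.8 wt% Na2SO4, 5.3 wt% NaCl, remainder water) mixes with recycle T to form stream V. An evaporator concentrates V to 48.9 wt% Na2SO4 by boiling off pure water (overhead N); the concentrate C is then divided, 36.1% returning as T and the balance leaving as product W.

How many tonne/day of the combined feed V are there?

Overall Na2SO4 balance (none leaves overhead): Na2SO4 in fresh feed = Na2SO4 in product, i.e. 2280×0.228 = (1−0.361)·C·0.489.
C = 519.84/(0.489×0.639) = 1663.6 tonne/day.
Recycle T = 0.361×1663.6 = 600.57 tonne/day.
Combined feed V = 2280 + 600.57 = 2880.6 tonne/day.

2881 tonne/day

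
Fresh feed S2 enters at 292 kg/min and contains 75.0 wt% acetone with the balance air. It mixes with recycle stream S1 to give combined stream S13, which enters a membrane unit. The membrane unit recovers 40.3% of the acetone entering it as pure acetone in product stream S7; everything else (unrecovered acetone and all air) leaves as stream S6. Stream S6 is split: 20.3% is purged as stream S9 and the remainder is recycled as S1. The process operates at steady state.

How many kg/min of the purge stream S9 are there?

123.6 kg/min

air enters only via S2 and leaves only via the purge: 292×0.250 = 0.203×(air in S6), and the membrane unit passes all air, so air in S13 = air in S6 = 359.61 kg/min.
acetone in S13: m_A = 292×0.750 + (1−0.203)·(1−0.403)·m_A, so m_A = 219/0.5242 = 417.79 kg/min.
S6 = (1−0.403)×417.79 + 359.61 = 609.02 kg/min.
Purge S9 = 0.203×609.02 = 123.63 kg/min.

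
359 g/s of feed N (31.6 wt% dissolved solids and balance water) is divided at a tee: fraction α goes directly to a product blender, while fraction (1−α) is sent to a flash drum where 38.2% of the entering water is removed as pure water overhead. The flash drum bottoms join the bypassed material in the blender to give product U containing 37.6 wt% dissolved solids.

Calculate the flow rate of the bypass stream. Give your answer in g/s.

139.8 g/s

All 359×0.316 = 113.44 g/s of dissolved solids reaches U, so U = 113.44/0.376 = 301.71 g/s and vapour = 57.287 g/s.
The evaporator receives (1−α)·359 of feed at 0.684 water and removes 0.382 of that water:
0.382×0.684×(1−α)×359 = 57.287
(1−α) = 57.287/93.802 = 0.6107;  α = 0.3893.
Bypass flow = 0.3893×359 = 139.75 g/s.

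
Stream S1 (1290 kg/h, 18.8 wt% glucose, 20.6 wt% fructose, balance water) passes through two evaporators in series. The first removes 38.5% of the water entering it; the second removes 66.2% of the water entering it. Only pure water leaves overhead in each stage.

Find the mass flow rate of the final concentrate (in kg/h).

water in feed = 1290×0.606 = 781.74 kg/h.
After stage 1: water left = (1−0.385)×781.74 = 480.77; stream total = 989.03 kg/h.
After stage 2: water left = (1−0.662)×480.77 = 162.5; final concentrate = 670.76 kg/h.

670.8 kg/h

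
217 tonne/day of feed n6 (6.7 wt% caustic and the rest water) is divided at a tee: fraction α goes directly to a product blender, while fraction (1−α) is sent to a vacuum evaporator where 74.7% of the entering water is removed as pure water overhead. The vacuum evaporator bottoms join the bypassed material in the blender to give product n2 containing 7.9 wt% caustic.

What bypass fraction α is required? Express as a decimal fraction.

0.782

All 217×0.067 = 14.539 tonne/day of caustic reaches n2, so n2 = 14.539/0.079 = 184.04 tonne/day and vapour = 32.962 tonne/day.
The evaporator receives (1−α)·217 of feed at 0.933 water and removes 0.747 of that water:
0.747×0.933×(1−α)×217 = 32.962
(1−α) = 32.962/151.24 = 0.2179;  α = 0.7821.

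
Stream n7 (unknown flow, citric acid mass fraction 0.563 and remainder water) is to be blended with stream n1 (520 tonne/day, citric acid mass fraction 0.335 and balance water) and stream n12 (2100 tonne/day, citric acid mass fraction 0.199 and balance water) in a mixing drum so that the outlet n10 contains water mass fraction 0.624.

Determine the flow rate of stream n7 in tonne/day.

2102 tonne/day

Let n7 be the unknown flow. Total out = 2620 + n7.
water balance: 2027.9 + 0.437·n7 = 0.624·(2620 + n7)
(0.437 − 0.624)·n7 = 0.624×2620 − 2027.9 = -393.02
n7 = -393.02 / -0.187 = 2101.7 tonne/day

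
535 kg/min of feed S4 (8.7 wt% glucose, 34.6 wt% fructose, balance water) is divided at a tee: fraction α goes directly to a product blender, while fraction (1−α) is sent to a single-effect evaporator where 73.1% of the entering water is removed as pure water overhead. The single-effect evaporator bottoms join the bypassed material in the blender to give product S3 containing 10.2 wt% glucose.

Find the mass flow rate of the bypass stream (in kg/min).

345.2 kg/min

All 535×0.087 = 46.545 kg/min of glucose reaches S3, so S3 = 46.545/0.102 = 456.32 kg/min and vapour = 78.676 kg/min.
The evaporator receives (1−α)·535 of feed at 0.567 water and removes 0.731 of that water:
0.731×0.567×(1−α)×535 = 78.676
(1−α) = 78.676/221.75 = 0.3548;  α = 0.6452.
Bypass flow = 0.6452×535 = 345.18 kg/min.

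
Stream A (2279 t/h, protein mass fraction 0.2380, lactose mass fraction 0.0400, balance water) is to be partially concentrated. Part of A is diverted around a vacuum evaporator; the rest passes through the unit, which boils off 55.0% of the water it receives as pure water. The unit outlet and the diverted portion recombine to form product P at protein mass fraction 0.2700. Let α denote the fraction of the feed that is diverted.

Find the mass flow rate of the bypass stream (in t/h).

All 2279×0.238 = 542.4 t/h of protein reaches P, so P = 542.4/0.270 = 2008.9 t/h and vapour = 270.1 t/h.
The evaporator receives (1−α)·2279 of feed at 0.722 water and removes 0.550 of that water:
0.550×0.722×(1−α)×2279 = 270.1
(1−α) = 270.1/904.99 = 0.2985;  α = 0.7015.
Bypass flow = 0.7015×2279 = 1598.8 t/h.

1599 t/h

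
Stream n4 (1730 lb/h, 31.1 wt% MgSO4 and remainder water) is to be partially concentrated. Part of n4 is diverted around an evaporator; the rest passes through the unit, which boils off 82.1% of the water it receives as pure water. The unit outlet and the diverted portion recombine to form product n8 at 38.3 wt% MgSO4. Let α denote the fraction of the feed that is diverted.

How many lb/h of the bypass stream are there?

1155 lb/h

All 1730×0.311 = 538.03 lb/h of MgSO4 reaches n8, so n8 = 538.03/0.383 = 1404.8 lb/h and vapour = 325.22 lb/h.
The evaporator receives (1−α)·1730 of feed at 0.689 water and removes 0.821 of that water:
0.821×0.689×(1−α)×1730 = 325.22
(1−α) = 325.22/978.61 = 0.3323;  α = 0.6677.
Bypass flow = 0.6677×1730 = 1155.1 lb/h.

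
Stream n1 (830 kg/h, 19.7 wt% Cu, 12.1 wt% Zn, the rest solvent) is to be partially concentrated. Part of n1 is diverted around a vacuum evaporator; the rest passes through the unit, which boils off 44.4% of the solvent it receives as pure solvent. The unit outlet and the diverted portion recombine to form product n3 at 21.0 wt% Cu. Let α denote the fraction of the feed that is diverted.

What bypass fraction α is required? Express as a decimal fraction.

All 830×0.197 = 163.51 kg/h of Cu reaches n3, so n3 = 163.51/0.210 = 778.62 kg/h and vapour = 51.381 kg/h.
The evaporator receives (1−α)·830 of feed at 0.682 solvent and removes 0.444 of that solvent:
0.444×0.682×(1−α)×830 = 51.381
(1−α) = 51.381/251.33 = 0.2044;  α = 0.7956.

0.796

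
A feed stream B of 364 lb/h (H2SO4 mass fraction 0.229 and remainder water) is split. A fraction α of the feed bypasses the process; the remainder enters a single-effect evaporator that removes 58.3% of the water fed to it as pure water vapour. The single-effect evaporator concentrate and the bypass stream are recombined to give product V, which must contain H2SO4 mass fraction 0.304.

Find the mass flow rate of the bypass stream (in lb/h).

164.2 lb/h

All 364×0.229 = 83.356 lb/h of H2SO4 reaches V, so V = 83.356/0.304 = 274.2 lb/h and vapour = 89.803 lb/h.
The evaporator receives (1−α)·364 of feed at 0.771 water and removes 0.583 of that water:
0.583×0.771×(1−α)×364 = 89.803
(1−α) = 89.803/163.62 = 0.5489;  α = 0.4511.
Bypass flow = 0.4511×364 = 164.21 lb/h.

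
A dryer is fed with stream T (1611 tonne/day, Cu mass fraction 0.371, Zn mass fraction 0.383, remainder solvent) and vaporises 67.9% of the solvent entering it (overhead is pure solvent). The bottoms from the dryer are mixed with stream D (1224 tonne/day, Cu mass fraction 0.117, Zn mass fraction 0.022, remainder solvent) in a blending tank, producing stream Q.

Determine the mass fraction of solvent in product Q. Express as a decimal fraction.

0.460

Vapour removed = 0.679×0.246×1611 = 269.09 tonne/day; concentrate = 1341.9 tonne/day.
solvent reaching the mixer = 127.21 (from concentrate) + 1224×0.861 = 1181.1 tonne/day.
Product flow = 1341.9 + 1224 = 2565.9 tonne/day; solvent fraction = 0.460.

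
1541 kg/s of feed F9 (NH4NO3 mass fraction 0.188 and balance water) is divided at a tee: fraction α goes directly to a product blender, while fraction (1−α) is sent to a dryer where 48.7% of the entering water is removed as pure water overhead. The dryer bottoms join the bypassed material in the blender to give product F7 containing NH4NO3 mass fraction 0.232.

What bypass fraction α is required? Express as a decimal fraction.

All 1541×0.188 = 289.71 kg/s of NH4NO3 reaches F7, so F7 = 289.71/0.232 = 1248.7 kg/s and vapour = 292.26 kg/s.
The evaporator receives (1−α)·1541 of feed at 0.812 water and removes 0.487 of that water:
0.487×0.812×(1−α)×1541 = 292.26
(1−α) = 292.26/609.38 = 0.4796;  α = 0.5204.

0.520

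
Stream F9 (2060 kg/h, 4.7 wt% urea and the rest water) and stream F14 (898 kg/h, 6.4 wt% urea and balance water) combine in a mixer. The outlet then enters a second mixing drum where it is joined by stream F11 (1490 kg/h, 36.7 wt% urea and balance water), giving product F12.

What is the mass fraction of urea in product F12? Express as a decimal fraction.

0.158

Overall, product flow = 4448 kg/h.
urea in = 2060×0.047 + 898×0.064 + 1490×0.367 = 701.12 kg/h.
urea fraction in F12 = 0.158.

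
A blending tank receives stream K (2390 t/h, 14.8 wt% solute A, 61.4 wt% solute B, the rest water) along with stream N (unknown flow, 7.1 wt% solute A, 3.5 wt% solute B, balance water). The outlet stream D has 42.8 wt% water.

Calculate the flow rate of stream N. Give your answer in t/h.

Let N be the unknown flow. Total out = 2390 + N.
water balance: 568.82 + 0.894·N = 0.428·(2390 + N)
(0.894 − 0.428)·N = 0.428×2390 − 568.82 = 454.1
N = 454.1 / 0.466 = 974.46 t/h

974.5 t/h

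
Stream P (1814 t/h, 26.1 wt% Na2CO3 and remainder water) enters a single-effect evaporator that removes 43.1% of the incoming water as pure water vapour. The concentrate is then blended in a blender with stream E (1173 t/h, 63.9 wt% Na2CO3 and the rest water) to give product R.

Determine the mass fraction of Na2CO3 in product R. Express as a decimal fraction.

Vapour removed = 0.431×0.739×1814 = 577.78 t/h; concentrate = 1236.2 t/h.
Na2CO3 reaching the mixer = 473.45 (from concentrate) + 1173×0.639 = 1223 t/h.
Product flow = 1236.2 + 1173 = 2409.2 t/h; Na2CO3 fraction = 0.5076.

0.5076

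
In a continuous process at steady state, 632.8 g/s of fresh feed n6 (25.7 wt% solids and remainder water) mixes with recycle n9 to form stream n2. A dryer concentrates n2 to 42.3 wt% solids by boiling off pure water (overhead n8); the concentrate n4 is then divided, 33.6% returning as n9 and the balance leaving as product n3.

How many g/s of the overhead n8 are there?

248.3 g/s

Overall solids balance (none leaves overhead): solids in fresh feed = solids in product, i.e. 632.8×0.257 = (1−0.336)·n4·0.423.
n4 = 162.63/(0.423×0.664) = 579.02 g/s.
Recycle n9 = 0.336×579.02 = 194.55 g/s.
Combined feed n2 = 632.8 + 194.55 = 827.35 g/s.
Overhead n8 = n2 − n4 = 827.35 − 579.02 = 248.33 g/s.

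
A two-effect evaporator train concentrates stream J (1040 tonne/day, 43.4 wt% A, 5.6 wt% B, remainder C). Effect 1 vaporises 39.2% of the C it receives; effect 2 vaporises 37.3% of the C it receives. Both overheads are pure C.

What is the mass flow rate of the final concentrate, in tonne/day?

711.8 tonne/day

C in feed = 1040×0.510 = 530.4 tonne/day.
After stage 1: C left = (1−0.392)×530.4 = 322.48; stream total = 832.08 tonne/day.
After stage 2: C left = (1−0.373)×322.48 = 202.2; final concentrate = 711.8 tonne/day.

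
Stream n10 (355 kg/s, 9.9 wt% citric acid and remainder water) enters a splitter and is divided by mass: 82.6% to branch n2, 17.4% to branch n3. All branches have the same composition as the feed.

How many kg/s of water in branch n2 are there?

264.2 kg/s

Branch n2 total = 0.826×355 = 293.23 kg/s.
water in n2 = 0.901×293.23 = 264.2 kg/s.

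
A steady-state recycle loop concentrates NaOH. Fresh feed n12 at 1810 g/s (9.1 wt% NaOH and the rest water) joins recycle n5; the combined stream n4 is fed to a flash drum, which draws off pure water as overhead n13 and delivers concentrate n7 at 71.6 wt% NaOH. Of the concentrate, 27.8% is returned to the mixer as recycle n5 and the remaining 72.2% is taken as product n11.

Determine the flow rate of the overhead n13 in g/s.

1580 g/s

Overall NaOH balance (none leaves overhead): NaOH in fresh feed = NaOH in product, i.e. 1810×0.091 = (1−0.278)·n7·0.716.
n7 = 164.71/(0.716×0.722) = 318.62 g/s.
Recycle n5 = 0.278×318.62 = 88.576 g/s.
Combined feed n4 = 1810 + 88.576 = 1898.6 g/s.
Overhead n13 = n4 − n7 = 1898.6 − 318.62 = 1580 g/s.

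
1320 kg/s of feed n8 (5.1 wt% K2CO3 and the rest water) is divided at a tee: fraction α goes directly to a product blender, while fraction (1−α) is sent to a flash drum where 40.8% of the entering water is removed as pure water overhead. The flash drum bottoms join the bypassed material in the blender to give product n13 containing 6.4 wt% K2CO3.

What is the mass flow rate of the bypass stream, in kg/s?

All 1320×0.051 = 67.32 kg/s of K2CO3 reaches n13, so n13 = 67.32/0.064 = 1051.9 kg/s and vapour = 268.13 kg/s.
The evaporator receives (1−α)·1320 of feed at 0.949 water and removes 0.408 of that water:
0.408×0.949×(1−α)×1320 = 268.13
(1−α) = 268.13/511.09 = 0.5246;  α = 0.4754.
Bypass flow = 0.4754×1320 = 627.51 kg/s.

627.5 kg/s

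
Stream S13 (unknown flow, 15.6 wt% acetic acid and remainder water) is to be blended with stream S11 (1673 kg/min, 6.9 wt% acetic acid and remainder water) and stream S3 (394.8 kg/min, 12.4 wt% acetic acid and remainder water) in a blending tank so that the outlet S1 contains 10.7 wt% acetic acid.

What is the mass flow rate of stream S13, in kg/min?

1160 kg/min

Let S13 be the unknown flow. Total out = 2067.8 + S13.
acetic acid balance: 164.39 + 0.156·S13 = 0.107·(2067.8 + S13)
(0.156 − 0.107)·S13 = 0.107×2067.8 − 164.39 = 56.862
S13 = 56.862 / 0.049 = 1160.5 kg/min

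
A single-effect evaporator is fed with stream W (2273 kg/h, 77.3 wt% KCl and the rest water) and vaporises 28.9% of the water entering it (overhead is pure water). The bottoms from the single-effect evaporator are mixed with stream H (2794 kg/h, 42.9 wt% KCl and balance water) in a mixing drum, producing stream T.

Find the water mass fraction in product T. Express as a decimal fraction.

Vapour removed = 0.289×0.227×2273 = 149.12 kg/h; concentrate = 2123.9 kg/h.
water reaching the mixer = 366.86 (from concentrate) + 2794×0.571 = 1962.2 kg/h.
Product flow = 2123.9 + 2794 = 4917.9 kg/h; water fraction = 0.399.

0.399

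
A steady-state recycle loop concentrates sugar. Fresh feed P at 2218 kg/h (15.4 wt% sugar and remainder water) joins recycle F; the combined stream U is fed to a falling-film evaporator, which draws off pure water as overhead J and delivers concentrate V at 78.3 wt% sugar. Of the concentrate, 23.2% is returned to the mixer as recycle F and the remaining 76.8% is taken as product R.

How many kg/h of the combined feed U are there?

Overall sugar balance (none leaves overhead): sugar in fresh feed = sugar in product, i.e. 2218×0.154 = (1−0.232)·V·0.783.
V = 341.57/(0.783×0.768) = 568.01 kg/h.
Recycle F = 0.232×568.01 = 131.78 kg/h.
Combined feed U = 2218 + 131.78 = 2349.8 kg/h.

2350 kg/h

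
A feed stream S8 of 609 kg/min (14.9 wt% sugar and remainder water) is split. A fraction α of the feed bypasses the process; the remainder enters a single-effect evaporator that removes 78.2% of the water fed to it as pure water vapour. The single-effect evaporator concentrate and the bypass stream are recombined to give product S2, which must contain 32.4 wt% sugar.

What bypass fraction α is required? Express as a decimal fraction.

0.188

All 609×0.149 = 90.741 kg/min of sugar reaches S2, so S2 = 90.741/0.324 = 280.06 kg/min and vapour = 328.94 kg/min.
The evaporator receives (1−α)·609 of feed at 0.851 water and removes 0.782 of that water:
0.782×0.851×(1−α)×609 = 328.94
(1−α) = 328.94/405.28 = 0.8116;  α = 0.1884.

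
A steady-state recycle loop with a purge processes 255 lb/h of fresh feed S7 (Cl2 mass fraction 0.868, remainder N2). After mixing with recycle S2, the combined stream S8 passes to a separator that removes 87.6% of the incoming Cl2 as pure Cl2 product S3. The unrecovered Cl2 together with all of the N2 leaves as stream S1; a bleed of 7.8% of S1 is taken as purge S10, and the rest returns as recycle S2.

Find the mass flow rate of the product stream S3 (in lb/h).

Cl2 in S8: m_A = 255×0.868 + (1−0.078)·(1−0.876)·m_A, so m_A = 221.34/0.8857 = 249.91 lb/h.
Product S3 = 0.876×249.91 = 218.92 lb/h.

218.9 lb/h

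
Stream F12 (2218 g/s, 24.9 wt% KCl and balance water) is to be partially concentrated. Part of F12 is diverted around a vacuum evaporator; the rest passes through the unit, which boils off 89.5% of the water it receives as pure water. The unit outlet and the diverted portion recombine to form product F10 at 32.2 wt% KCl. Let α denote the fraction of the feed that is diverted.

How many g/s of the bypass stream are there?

1470 g/s

All 2218×0.249 = 552.28 g/s of KCl reaches F10, so F10 = 552.28/0.322 = 1715.2 g/s and vapour = 502.84 g/s.
The evaporator receives (1−α)·2218 of feed at 0.751 water and removes 0.895 of that water:
0.895×0.751×(1−α)×2218 = 502.84
(1−α) = 502.84/1490.8 = 0.3373;  α = 0.6627.
Bypass flow = 0.6627×2218 = 1469.9 g/s.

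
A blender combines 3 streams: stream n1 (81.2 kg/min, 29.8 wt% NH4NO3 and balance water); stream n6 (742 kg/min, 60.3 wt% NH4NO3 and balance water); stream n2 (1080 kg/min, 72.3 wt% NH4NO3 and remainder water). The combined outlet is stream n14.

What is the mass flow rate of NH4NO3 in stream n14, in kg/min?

NH4NO3 out = NH4NO3 in = 81.2×0.298 + 742×0.603 + 1080×0.723 = 1252.5 kg/min.

1252 kg/min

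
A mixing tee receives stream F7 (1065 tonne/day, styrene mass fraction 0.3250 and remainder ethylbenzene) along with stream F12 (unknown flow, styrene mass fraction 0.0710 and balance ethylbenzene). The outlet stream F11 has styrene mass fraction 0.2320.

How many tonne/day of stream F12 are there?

615.2 tonne/day

Let F12 be the unknown flow. Total out = 1065 + F12.
styrene balance: 346.12 + 0.071·F12 = 0.232·(1065 + F12)
(0.071 − 0.232)·F12 = 0.232×1065 − 346.12 = -99.045
F12 = -99.045 / -0.161 = 615.19 tonne/day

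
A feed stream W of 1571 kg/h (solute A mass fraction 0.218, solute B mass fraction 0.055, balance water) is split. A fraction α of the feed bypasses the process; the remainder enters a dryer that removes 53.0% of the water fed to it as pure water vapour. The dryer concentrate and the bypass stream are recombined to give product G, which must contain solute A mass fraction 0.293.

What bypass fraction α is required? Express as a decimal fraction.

All 1571×0.218 = 342.48 kg/h of solute A reaches G, so G = 342.48/0.293 = 1168.9 kg/h and vapour = 402.13 kg/h.
The evaporator receives (1−α)·1571 of feed at 0.727 water and removes 0.530 of that water:
0.530×0.727×(1−α)×1571 = 402.13
(1−α) = 402.13/605.32 = 0.6643;  α = 0.3357.

0.336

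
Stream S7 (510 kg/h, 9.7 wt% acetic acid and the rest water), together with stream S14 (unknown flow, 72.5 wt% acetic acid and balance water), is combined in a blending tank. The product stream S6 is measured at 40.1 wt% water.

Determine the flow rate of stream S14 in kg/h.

2032 kg/h

Let S14 be the unknown flow. Total out = 510 + S14.
water balance: 460.53 + 0.275·S14 = 0.401·(510 + S14)
(0.275 − 0.401)·S14 = 0.401×510 − 460.53 = -256.02
S14 = -256.02 / -0.126 = 2031.9 kg/h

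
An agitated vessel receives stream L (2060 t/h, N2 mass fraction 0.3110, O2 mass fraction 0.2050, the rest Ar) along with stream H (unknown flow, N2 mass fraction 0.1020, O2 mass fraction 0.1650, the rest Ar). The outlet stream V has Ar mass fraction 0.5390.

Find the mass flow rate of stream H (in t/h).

584 t/h

Let H be the unknown flow. Total out = 2060 + H.
Ar balance: 997.04 + 0.733·H = 0.539·(2060 + H)
(0.733 − 0.539)·H = 0.539×2060 − 997.04 = 113.3
H = 113.3 / 0.194 = 584.02 t/h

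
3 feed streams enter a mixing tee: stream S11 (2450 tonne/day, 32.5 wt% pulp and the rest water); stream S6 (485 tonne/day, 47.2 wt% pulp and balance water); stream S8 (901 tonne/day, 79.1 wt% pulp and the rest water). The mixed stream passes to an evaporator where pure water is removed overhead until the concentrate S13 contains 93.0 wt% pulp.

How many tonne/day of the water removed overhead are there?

pulp entering = 2450×0.325 + 485×0.472 + 901×0.791 = 1737.9 tonne/day.
All pulp reports to S13, so S13 = 1737.9/0.930 = 1868.7 tonne/day.
Total feed = 3836 tonne/day; overhead = 3836 − 1868.7 = 1967.3 tonne/day.

1967 tonne/day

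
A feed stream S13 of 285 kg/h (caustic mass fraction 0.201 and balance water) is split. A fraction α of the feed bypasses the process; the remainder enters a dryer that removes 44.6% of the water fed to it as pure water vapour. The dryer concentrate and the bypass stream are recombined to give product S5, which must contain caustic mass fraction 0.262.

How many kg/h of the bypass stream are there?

All 285×0.201 = 57.285 kg/h of caustic reaches S5, so S5 = 57.285/0.262 = 218.65 kg/h and vapour = 66.355 kg/h.
The evaporator receives (1−α)·285 of feed at 0.799 water and removes 0.446 of that water:
0.446×0.799×(1−α)×285 = 66.355
(1−α) = 66.355/101.56 = 0.6534;  α = 0.3466.
Bypass flow = 0.3466×285 = 98.795 kg/h.

98.79 kg/h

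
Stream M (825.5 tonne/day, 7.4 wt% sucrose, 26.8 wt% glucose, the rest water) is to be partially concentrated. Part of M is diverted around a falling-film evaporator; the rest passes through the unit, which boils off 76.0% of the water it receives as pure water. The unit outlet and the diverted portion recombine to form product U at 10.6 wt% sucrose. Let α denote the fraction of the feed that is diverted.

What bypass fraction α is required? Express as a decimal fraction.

All 825.5×0.074 = 61.087 tonne/day of sucrose reaches U, so U = 61.087/0.106 = 576.29 tonne/day and vapour = 249.21 tonne/day.
The evaporator receives (1−α)·825.5 of feed at 0.658 water and removes 0.760 of that water:
0.760×0.658×(1−α)×825.5 = 249.21
(1−α) = 249.21/412.82 = 0.6037;  α = 0.3963.

0.396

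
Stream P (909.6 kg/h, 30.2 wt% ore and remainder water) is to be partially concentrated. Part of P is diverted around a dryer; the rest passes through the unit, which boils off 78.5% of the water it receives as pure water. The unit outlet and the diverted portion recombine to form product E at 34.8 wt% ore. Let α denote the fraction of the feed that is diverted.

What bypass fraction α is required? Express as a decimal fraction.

0.759

All 909.6×0.302 = 274.7 kg/h of ore reaches E, so E = 274.7/0.348 = 789.37 kg/h and vapour = 120.23 kg/h.
The evaporator receives (1−α)·909.6 of feed at 0.698 water and removes 0.785 of that water:
0.785×0.698×(1−α)×909.6 = 120.23
(1−α) = 120.23/498.4 = 0.2412;  α = 0.7588.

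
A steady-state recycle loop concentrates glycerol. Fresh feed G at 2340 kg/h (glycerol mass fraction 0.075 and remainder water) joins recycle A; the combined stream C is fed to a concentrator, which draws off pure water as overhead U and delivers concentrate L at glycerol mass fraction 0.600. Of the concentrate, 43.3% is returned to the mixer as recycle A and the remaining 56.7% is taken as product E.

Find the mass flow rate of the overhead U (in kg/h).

Overall glycerol balance (none leaves overhead): glycerol in fresh feed = glycerol in product, i.e. 2340×0.075 = (1−0.433)·L·0.600.
L = 175.5/(0.600×0.567) = 515.87 kg/h.
Recycle A = 0.433×515.87 = 223.37 kg/h.
Combined feed C = 2340 + 223.37 = 2563.4 kg/h.
Overhead U = C − L = 2563.4 − 515.87 = 2047.5 kg/h.

2048 kg/h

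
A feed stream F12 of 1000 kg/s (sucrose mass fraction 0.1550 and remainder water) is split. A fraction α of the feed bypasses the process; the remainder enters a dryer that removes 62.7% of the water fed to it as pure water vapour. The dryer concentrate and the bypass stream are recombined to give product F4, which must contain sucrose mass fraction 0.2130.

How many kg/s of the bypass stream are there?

All 1000×0.155 = 155 kg/s of sucrose reaches F4, so F4 = 155/0.213 = 727.7 kg/s and vapour = 272.3 kg/s.
The evaporator receives (1−α)·1000 of feed at 0.845 water and removes 0.627 of that water:
0.627×0.845×(1−α)×1000 = 272.3
(1−α) = 272.3/529.82 = 0.5140;  α = 0.4860.
Bypass flow = 0.4860×1000 = 486.05 kg/s.

486 kg/s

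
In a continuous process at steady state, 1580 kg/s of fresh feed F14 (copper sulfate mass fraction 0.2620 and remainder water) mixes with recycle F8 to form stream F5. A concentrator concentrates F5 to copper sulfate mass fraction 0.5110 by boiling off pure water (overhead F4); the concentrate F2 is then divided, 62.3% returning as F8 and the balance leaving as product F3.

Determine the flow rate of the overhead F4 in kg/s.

Overall copper sulfate balance (none leaves overhead): copper sulfate in fresh feed = copper sulfate in product, i.e. 1580×0.262 = (1−0.623)·F2·0.511.
F2 = 413.96/(0.511×0.377) = 2148.8 kg/s.
Recycle F8 = 0.623×2148.8 = 1338.7 kg/s.
Combined feed F5 = 1580 + 1338.7 = 2918.7 kg/s.
Overhead F4 = F5 − F2 = 2918.7 − 2148.8 = 769.9 kg/s.

769.9 kg/s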